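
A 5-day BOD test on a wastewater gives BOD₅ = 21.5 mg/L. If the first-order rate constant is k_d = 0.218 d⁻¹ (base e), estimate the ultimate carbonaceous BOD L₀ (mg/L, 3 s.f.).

L₀ ≈ 32.4 mg/L

BOD₅ = L₀(1 − e^(−5k_d)) ⇒ L₀ = BOD₅ / (1 − e^(−5×0.218))
= 21.5 / (1 − 0.3362) = 21.5 / 0.6638 = 32.39 mg/L.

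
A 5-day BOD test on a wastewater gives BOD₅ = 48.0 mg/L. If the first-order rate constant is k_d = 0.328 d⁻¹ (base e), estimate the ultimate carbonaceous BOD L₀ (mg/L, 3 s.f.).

L₀ ≈ 59.6 mg/L

BOD₅ = L₀(1 − e^(−5k_d)) ⇒ L₀ = BOD₅ / (1 − e^(−5×0.328))
= 48.0 / (1 − 0.1940) = 48.0 / 0.8060 = 59.55 mg/L.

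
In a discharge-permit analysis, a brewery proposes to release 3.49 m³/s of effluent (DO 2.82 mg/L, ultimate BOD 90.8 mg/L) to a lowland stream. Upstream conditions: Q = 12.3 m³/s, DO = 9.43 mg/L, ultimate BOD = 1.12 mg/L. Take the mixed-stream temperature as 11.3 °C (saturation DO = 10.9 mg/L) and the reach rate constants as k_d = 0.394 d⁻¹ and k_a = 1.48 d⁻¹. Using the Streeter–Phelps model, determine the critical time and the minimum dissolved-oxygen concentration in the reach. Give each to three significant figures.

Mixed DO = (12.3×9.43 + 3.49×2.82)/(12.3+3.49) = 125.8/15.79 = 7.969 mg/L.
Mixed L₀ = (12.3×1.12 + 3.49×90.8)/(15.79) = 330.7/15.79 = 20.94 mg/L.
Initial deficit D₀ = C_s − DO₀ = 10.9 − 7.969 = 2.931 mg/L.
t_c = (1/1.086) ln[(1.48/0.394)(1 − 2.931×1.086/(0.394×20.94))] = 0.9208 × ln(2.307) = 0.7698 d.
D_c = (0.394/1.48) × 20.94 × e^(−0.394×0.7698) = 0.2662 × 20.94 × 0.7384 = 4.116 mg/L.
Minimum DO = 10.9 − 4.116 = 6.784 mg/L.

t_c ≈ 0.770 d; minimum DO ≈ 6.78 mg/L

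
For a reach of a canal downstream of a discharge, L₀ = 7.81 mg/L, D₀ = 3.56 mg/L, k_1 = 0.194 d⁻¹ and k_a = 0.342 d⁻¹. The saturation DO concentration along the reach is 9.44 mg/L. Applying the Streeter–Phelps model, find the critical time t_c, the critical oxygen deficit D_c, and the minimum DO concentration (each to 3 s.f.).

At the critical point dD/dt = 0, so k_1 L₀ e^(−k_1 t) = k_a D. Substituting D(t) from the Streeter–Phelps equation and solving for t gives
t_c = ln[(k_a/k_1)(1 − D₀(k_a−k_1)/(k_1 L₀))] / (k_a−k_1).
Here k_a−k_1 = 0.1480 d⁻¹ and 1 − D₀(k_a−k_1)/(k_1 L₀) = 1 − 3.56×0.1480/(0.194×7.81) = 0.6523, so
t_c = ln(1.763 × 0.6523) / 0.1480 = 0.1396 / 0.1480 = 0.9435 d.
L(t_c) = L₀ e^(−k_1 t_c) = 7.81 × 0.8327 = 6.504 mg/L, and at the critical point k_a D_c = k_1 L, so D_c = (0.194/0.342) × 6.504 = 3.689 mg/L.
Minimum DO = C_s − D_c = 9.44 − 3.689 = 5.751 mg/L.

t_c ≈ 0.943 d; D_c ≈ 3.69 mg/L; min DO ≈ 5.75 mg/L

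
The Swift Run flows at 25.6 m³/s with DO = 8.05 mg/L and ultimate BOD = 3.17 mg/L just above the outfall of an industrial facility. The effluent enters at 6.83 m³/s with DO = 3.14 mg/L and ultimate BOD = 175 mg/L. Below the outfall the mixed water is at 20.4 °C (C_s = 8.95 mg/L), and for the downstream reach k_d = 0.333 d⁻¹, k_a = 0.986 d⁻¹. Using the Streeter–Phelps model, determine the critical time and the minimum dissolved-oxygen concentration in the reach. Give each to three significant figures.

Mixed DO = (25.6×8.05 + 6.83×3.14)/(25.6+6.83) = 227.5/32.43 = 7.016 mg/L.
Mixed L₀ = (25.6×3.17 + 6.83×175)/(32.43) = 1276/32.43 = 39.36 mg/L.
Initial deficit D₀ = C_s − DO₀ = 8.95 − 7.016 = 1.934 mg/L.
t_c = (1/0.6530) ln[(0.986/0.333)(1 − 1.934×0.6530/(0.333×39.36))] = 1.531 × ln(2.676) = 1.507 d.
D_c = (0.333/0.986) × 39.36 × e^(−0.333×1.507) = 0.3377 × 39.36 × 0.6054 = 8.047 mg/L.
Minimum DO = 8.95 − 8.047 = 0.9029 mg/L.

t_c ≈ 1.51 d; minimum DO ≈ 0.903 mg/L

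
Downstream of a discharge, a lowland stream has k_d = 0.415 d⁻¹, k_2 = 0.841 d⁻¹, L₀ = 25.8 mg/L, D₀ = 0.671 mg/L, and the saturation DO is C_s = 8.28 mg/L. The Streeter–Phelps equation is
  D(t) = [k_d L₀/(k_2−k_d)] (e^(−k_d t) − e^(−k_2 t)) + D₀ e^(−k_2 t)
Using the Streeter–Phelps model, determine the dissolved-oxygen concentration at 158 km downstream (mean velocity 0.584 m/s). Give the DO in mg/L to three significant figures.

Travel time t = x/v = 158 km / (0.584 m/s) = 158000 m / 0.584 m/s = 270500 s = 3.131 d.
k_d L₀/(k_2−k_d) = 0.415×25.8/(0.841−0.415) = 10.71/0.4260 = 25.13 mg/L.
e^(−k_d t) = e^(−0.415×3.131) = 0.2727; e^(−k_2 t) = e^(−0.841×3.131) = 0.07183.
D = 25.13 × (0.2727 − 0.07183) + 0.671 × 0.07183 = 5.048 + 0.04820 = 5.096 mg/L.
DO = C_s − D = 8.28 − 5.096 = 3.184 mg/L.

DO ≈ 3.18 mg/L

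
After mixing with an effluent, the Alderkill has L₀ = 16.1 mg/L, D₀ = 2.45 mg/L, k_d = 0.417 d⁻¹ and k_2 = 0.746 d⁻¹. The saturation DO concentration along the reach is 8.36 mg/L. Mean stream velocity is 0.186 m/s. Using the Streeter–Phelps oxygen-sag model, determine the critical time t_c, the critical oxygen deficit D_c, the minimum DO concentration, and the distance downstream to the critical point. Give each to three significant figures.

t_c ≈ 1.38 d; D_c ≈ 5.06 mg/L; min DO ≈ 3.30 mg/L; x_c ≈ 22.2 km

t_c = [1/(k_2−k_d)] ln[(k_2/k_d)(1 − D₀(k_2−k_d)/(k_d L₀))]
= [1/(0.746−0.417)] ln[(0.746/0.417)(1 − 2.45×0.3290/(0.417×16.1))]
= (1/0.3290) ln[1.789 × 0.8799] = 3.040 × ln(1.574) = 3.040 × 0.4537 = 1.379 d.
L(t_c) = L₀ e^(−k_d t_c) = 16.1 × 0.5626 = 9.059 mg/L, and at the critical point k_2 D_c = k_d L, so D_c = (0.417/0.746) × 9.059 = 5.064 mg/L.
Minimum DO = C_s − D_c = 8.36 − 5.064 = 3.296 mg/L.
x_c = v t_c = 0.186 m/s × 1.379 d × 86400 s/d = 22160 m ≈ 22.2 km.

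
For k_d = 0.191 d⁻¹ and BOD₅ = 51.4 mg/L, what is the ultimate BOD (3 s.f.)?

BOD₅ = L₀(1 − e^(−5k_d)) ⇒ L₀ = BOD₅ / (1 − e^(−5×0.191))
= 51.4 / (1 − 0.3848) = 51.4 / 0.6152 = 83.55 mg/L.

L₀ ≈ 83.6 mg/L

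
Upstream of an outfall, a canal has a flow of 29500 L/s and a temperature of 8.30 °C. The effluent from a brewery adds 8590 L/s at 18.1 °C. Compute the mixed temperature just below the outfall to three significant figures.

10.5 °C

Flow-weighted mixing: C = (Q_r C_r + Q_w C_w)/(Q_r + Q_w)
= (29500×8.30 + 8590×18.1)/(29500 + 8590) = 400300/38090 = 10.51 °C.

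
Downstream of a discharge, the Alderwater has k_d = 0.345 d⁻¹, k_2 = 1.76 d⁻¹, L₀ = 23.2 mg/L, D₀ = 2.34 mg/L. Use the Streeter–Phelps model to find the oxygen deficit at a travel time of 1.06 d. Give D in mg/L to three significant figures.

D ≈ 3.41 mg/L

k_d L₀/(k_2−k_d) = 0.345×23.2/(1.76−0.345) = 8.004/1.415 = 5.657 mg/L.
e^(−k_d t) = e^(−0.345×1.060) = 0.6937; e^(−k_2 t) = e^(−1.76×1.060) = 0.1548.
D = 5.657 × (0.6937 − 0.1548) + 2.34 × 0.1548 = 3.048 + 0.3622 = 3.411 mg/L.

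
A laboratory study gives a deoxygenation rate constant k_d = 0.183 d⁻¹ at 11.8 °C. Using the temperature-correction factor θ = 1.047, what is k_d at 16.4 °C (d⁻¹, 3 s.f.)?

k_d(T₂) = k_d(T₁) · θ^(T₂−T₁) = 0.183 × 1.047^(16.4−11.8)
= 0.183 × 1.047^4.60 = 0.183 × 1.235 = 0.2261 d⁻¹.

k_d ≈ 0.226 d⁻¹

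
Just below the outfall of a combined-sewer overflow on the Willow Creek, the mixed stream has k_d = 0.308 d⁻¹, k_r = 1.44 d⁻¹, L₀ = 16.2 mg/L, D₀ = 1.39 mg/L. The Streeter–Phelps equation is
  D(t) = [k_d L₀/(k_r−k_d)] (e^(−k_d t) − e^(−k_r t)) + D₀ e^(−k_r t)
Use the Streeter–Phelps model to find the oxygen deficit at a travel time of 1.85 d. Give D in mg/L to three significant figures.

D ≈ 2.28 mg/L

k_d L₀/(k_r−k_d) = 0.308×16.2/(1.44−0.308) = 4.990/1.132 = 4.408 mg/L.
e^(−k_d t) = e^(−0.308×1.850) = 0.5656; e^(−k_r t) = e^(−1.44×1.850) = 0.06967.
D = 4.408 × (0.5656 − 0.06967) + 1.39 × 0.06967 = 2.186 + 0.09684 = 2.283 mg/L.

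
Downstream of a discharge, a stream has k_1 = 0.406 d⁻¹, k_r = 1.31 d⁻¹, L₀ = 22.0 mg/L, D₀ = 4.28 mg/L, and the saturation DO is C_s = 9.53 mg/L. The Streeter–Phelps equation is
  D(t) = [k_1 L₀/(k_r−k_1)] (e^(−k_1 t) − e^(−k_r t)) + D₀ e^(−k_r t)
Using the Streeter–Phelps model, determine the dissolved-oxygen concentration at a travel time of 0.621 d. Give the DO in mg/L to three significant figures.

DO ≈ 4.33 mg/L

k_1 L₀/(k_r−k_1) = 0.406×22.0/(1.31−0.406) = 8.932/0.9040 = 9.881 mg/L.
e^(−k_1 t) = e^(−0.406×0.6210) = 0.7771; e^(−k_r t) = e^(−1.31×0.6210) = 0.4433.
D = 9.881 × (0.7771 − 0.4433) + 4.28 × 0.4433 = 3.299 + 1.897 = 5.196 mg/L.
DO = C_s − D = 9.53 − 5.196 = 4.334 mg/L.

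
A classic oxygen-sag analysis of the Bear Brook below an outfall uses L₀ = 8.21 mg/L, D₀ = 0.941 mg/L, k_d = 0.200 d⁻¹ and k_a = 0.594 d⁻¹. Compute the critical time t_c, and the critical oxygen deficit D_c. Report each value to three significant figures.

t_c ≈ 2.11 d; D_c ≈ 1.81 mg/L

t_c = [1/(k_a−k_d)] ln[(k_a/k_d)(1 − D₀(k_a−k_d)/(k_d L₀))]
= [1/(0.594−0.200)] ln[(0.594/0.200)(1 − 0.941×0.3940/(0.200×8.21))]
= (1/0.3940) ln[2.970 × 0.7742] = 2.538 × ln(2.299) = 2.538 × 0.8326 = 2.113 d.
L(t_c) = L₀ e^(−k_d t_c) = 8.21 × 0.6553 = 5.380 mg/L, and at the critical point k_a D_c = k_d L, so D_c = (0.200/0.594) × 5.380 = 1.811 mg/L.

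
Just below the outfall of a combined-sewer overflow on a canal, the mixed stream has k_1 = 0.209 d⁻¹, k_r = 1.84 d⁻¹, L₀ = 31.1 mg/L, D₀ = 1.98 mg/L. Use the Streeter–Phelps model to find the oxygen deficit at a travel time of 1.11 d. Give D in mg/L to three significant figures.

D ≈ 2.90 mg/L

k_1 L₀/(k_r−k_1) = 0.209×31.1/(1.84−0.209) = 6.500/1.631 = 3.985 mg/L.
e^(−k_1 t) = e^(−0.209×1.110) = 0.7930; e^(−k_r t) = e^(−1.84×1.110) = 0.1297.
D = 3.985 × (0.7930 − 0.1297) + 1.98 × 0.1297 = 2.643 + 0.2568 = 2.900 mg/L.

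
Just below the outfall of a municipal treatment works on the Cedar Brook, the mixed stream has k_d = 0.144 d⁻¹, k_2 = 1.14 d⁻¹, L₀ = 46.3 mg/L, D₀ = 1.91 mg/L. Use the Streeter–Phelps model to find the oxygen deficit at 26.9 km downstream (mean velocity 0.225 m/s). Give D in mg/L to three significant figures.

D ≈ 4.50 mg/L

Travel time t = x/v = 26.9 km / (0.225 m/s) = 26900 m / 0.225 m/s = 119600 s = 1.384 d.
k_d L₀/(k_2−k_d) = 0.144×46.3/(1.14−0.144) = 6.667/0.9960 = 6.694 mg/L.
e^(−k_d t) = e^(−0.144×1.384) = 0.8193; e^(−k_2 t) = e^(−1.14×1.384) = 0.2065.
D = 6.694 × (0.8193 − 0.2065) + 1.91 × 0.2065 = 4.102 + 0.3944 = 4.497 mg/L.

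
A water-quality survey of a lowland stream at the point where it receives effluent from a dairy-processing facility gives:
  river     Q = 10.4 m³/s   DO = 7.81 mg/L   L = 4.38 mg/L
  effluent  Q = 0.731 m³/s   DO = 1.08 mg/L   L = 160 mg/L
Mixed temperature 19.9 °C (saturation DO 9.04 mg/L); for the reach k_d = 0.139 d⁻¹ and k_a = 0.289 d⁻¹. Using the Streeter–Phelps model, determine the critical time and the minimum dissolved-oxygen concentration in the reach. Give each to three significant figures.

t_c ≈ 4.00 d; minimum DO ≈ 5.01 mg/L

Mixed DO = (10.4×7.81 + 0.731×1.08)/(10.4+0.731) = 82.01/11.13 = 7.368 mg/L.
Mixed L₀ = (10.4×4.38 + 0.731×160)/(11.13) = 162.5/11.13 = 14.60 mg/L.
Initial deficit D₀ = C_s − DO₀ = 9.04 − 7.368 = 1.672 mg/L.
t_c = (1/0.1500) ln[(0.289/0.139)(1 − 1.672×0.1500/(0.139×14.60))] = 6.667 × ln(1.822) = 4.000 d.
D_c = (0.139/0.289) × 14.60 × e^(−0.139×4.000) = 0.4810 × 14.60 × 0.5735 = 4.027 mg/L.
Minimum DO = 9.04 − 4.027 = 5.013 mg/L.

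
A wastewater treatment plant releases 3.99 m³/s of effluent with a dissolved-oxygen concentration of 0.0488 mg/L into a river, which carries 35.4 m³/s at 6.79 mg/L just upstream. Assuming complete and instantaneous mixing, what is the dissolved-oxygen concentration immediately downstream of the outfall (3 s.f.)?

6.11 mg/L

Flow-weighted mixing: C = (Q_r C_r + Q_w C_w)/(Q_r + Q_w)
= (35.4×6.79 + 3.99×0.0488)/(35.4 + 3.99) = 240.6/39.39 = 6.107 mg/L.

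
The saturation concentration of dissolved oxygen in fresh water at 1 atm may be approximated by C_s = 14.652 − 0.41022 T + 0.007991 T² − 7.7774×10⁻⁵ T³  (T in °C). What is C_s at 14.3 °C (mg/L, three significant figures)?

C_s = 14.652 − 0.41022×14.3 + 0.007991×14.3² − 7.7774×10⁻⁵×14.3³ = 10.19 mg/L.

C_s ≈ 10.2 mg/L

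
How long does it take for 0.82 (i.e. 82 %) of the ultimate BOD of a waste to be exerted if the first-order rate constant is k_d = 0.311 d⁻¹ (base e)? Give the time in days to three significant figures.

y/L₀ = 1 − e^(−k_d t) = 0.82 ⇒ e^(−k_d t) = 0.180
t = −ln(0.180) / 0.311 = 1.715 / 0.311 = 5.514 d.

t ≈ 5.51 d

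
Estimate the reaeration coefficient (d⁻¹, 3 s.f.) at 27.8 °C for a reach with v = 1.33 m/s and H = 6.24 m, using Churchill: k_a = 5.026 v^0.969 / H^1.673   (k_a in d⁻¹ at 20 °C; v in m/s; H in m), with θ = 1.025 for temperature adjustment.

k_a ≈ 0.375 d⁻¹

k_a(20) = 5.026 × 1.33^0.969 / 6.24^1.673 = 5.026 × 1.318 / 21.40 = 0.3097 d⁻¹.
k_a(27.8) = 0.3097 × 1.025^(27.8−20) = 0.3097 × 1.212 = 0.3754 d⁻¹.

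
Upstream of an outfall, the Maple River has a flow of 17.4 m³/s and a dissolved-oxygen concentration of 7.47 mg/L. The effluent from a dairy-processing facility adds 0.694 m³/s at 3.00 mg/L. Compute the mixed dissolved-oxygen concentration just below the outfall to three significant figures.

7.30 mg/L

Flow-weighted mixing: C = (Q_r C_r + Q_w C_w)/(Q_r + Q_w)
= (17.4×7.47 + 0.694×3.00)/(17.4 + 0.694) = 132.1/18.09 = 7.299 mg/L.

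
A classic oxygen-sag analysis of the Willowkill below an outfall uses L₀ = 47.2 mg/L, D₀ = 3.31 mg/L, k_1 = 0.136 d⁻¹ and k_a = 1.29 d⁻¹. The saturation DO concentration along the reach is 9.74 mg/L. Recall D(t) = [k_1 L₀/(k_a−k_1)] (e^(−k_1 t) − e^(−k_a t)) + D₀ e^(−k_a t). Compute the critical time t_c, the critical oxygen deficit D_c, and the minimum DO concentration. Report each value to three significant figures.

At the critical point dD/dt = 0, so k_1 L₀ e^(−k_1 t) = k_a D. Substituting D(t) from the Streeter–Phelps equation and solving for t gives
t_c = ln[(k_a/k_1)(1 − D₀(k_a−k_1)/(k_1 L₀))] / (k_a−k_1).
Here k_a−k_1 = 1.154 d⁻¹ and 1 − D₀(k_a−k_1)/(k_1 L₀) = 1 − 3.31×1.154/(0.136×47.2) = 0.4050, so
t_c = ln(9.485 × 0.4050) / 1.154 = 1.346 / 1.154 = 1.166 d.
L(t_c) = L₀ e^(−k_1 t_c) = 47.2 × 0.8533 = 40.28 mg/L, and at the critical point k_a D_c = k_1 L, so D_c = (0.136/1.29) × 40.28 = 4.246 mg/L.
Minimum DO = C_s − D_c = 9.74 − 4.246 = 5.494 mg/L.

t_c ≈ 1.17 d; D_c ≈ 4.25 mg/L; min DO ≈ 5.49 mg/L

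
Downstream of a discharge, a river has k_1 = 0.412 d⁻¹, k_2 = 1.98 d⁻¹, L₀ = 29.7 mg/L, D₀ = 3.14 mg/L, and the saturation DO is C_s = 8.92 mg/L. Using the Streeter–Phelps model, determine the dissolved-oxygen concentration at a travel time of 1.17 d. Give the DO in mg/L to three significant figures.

k_1 L₀/(k_2−k_1) = 0.412×29.7/(1.98−0.412) = 12.24/1.568 = 7.804 mg/L.
e^(−k_1 t) = e^(−0.412×1.170) = 0.6175; e^(−k_2 t) = e^(−1.98×1.170) = 0.09861.
D = 7.804 × (0.6175 − 0.09861) + 3.14 × 0.09861 = 4.050 + 0.3096 = 4.359 mg/L.
DO = C_s − D = 8.92 − 4.359 = 4.561 mg/L.

DO ≈ 4.56 mg/L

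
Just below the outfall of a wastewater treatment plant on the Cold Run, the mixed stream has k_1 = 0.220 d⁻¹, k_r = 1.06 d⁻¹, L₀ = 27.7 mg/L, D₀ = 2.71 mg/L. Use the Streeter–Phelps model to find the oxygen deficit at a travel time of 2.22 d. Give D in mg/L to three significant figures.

D ≈ 4.02 mg/L

k_1 L₀/(k_r−k_1) = 0.220×27.7/(1.06−0.220) = 6.094/0.8400 = 7.255 mg/L.
e^(−k_1 t) = e^(−0.220×2.220) = 0.6136; e^(−k_r t) = e^(−1.06×2.220) = 0.09506.
D = 7.255 × (0.6136 − 0.09506) + 2.71 × 0.09506 = 3.762 + 0.2576 = 4.020 mg/L.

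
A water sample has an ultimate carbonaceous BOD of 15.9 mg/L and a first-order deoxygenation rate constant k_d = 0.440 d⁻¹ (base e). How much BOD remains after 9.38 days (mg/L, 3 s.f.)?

L ≈ 0.256 mg/L

L_t = L₀ e^(−k_d t) = 15.9 × e^(−0.440×9.38) = 15.9 × 0.01613 = 0.2564 mg/L.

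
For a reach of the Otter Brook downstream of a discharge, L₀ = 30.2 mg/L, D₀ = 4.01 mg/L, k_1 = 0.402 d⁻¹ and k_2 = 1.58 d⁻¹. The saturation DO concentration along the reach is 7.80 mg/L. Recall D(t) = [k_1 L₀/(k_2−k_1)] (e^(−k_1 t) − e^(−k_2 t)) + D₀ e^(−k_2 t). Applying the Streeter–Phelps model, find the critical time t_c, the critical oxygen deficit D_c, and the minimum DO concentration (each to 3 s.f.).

t_c ≈ 0.744 d; D_c ≈ 5.70 mg/L; min DO ≈ 2.10 mg/L

At the critical point dD/dt = 0, so k_1 L₀ e^(−k_1 t) = k_2 D. Substituting D(t) from the Streeter–Phelps equation and solving for t gives
t_c = ln[(k_2/k_1)(1 − D₀(k_2−k_1)/(k_1 L₀))] / (k_2−k_1).
Here k_2−k_1 = 1.178 d⁻¹ and 1 − D₀(k_2−k_1)/(k_1 L₀) = 1 − 4.01×1.178/(0.402×30.2) = 0.6109, so
t_c = ln(3.930 × 0.6109) / 1.178 = 0.8759 / 1.178 = 0.7436 d.
L(t_c) = L₀ e^(−k_1 t_c) = 30.2 × 0.7416 = 22.40 mg/L, and at the critical point k_2 D_c = k_1 L, so D_c = (0.402/1.58) × 22.40 = 5.699 mg/L.
Minimum DO = C_s − D_c = 7.80 − 5.699 = 2.101 mg/L.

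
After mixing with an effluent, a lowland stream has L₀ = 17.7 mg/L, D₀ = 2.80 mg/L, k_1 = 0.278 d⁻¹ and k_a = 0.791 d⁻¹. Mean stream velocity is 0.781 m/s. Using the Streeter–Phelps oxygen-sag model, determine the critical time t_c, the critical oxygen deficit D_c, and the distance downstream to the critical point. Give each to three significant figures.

t_c ≈ 1.37 d; D_c ≈ 4.26 mg/L; x_c ≈ 92.1 km

t_c = [1/(k_a−k_1)] ln[(k_a/k_1)(1 − D₀(k_a−k_1)/(k_1 L₀))]
= [1/(0.791−0.278)] ln[(0.791/0.278)(1 − 2.80×0.5130/(0.278×17.7))]
= (1/0.5130) ln[2.845 × 0.7081] = 1.949 × ln(2.015) = 1.949 × 0.7005 = 1.365 d.
L(t_c) = L₀ e^(−k_1 t_c) = 17.7 × 0.6841 = 12.11 mg/L, and at the critical point k_a D_c = k_1 L, so D_c = (0.278/0.791) × 12.11 = 4.256 mg/L.
x_c = v t_c = 0.781 m/s × 1.365 d × 86400 s/d = 92140 m ≈ 92.1 km.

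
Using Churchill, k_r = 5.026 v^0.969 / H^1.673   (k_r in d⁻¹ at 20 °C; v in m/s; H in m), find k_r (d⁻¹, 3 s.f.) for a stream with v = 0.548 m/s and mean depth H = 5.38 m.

k_r = 5.026 × 0.548^0.969 / 5.38^1.673 = 5.026 × 0.5583 / 16.70 = 0.1681 d⁻¹.

k_r ≈ 0.168 d⁻¹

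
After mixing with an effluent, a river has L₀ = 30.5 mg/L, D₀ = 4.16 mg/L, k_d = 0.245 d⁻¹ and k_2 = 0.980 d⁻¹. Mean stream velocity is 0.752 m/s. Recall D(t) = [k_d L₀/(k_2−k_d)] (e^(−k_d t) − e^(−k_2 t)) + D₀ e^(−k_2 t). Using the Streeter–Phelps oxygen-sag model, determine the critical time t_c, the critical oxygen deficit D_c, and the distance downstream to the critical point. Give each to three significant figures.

t_c ≈ 1.17 d; D_c ≈ 5.72 mg/L; x_c ≈ 76.0 km

At the critical point dD/dt = 0, so k_d L₀ e^(−k_d t) = k_2 D. Substituting D(t) from the Streeter–Phelps equation and solving for t gives
t_c = ln[(k_2/k_d)(1 − D₀(k_2−k_d)/(k_d L₀))] / (k_2−k_d).
Here k_2−k_d = 0.7350 d⁻¹ and 1 − D₀(k_2−k_d)/(k_d L₀) = 1 − 4.16×0.7350/(0.245×30.5) = 0.5908, so
t_c = ln(4.000 × 0.5908) / 0.7350 = 0.8600 / 0.7350 = 1.170 d.
L(t_c) = L₀ e^(−k_d t_c) = 30.5 × 0.7507 = 22.90 mg/L, and at the critical point k_2 D_c = k_d L, so D_c = (0.245/0.980) × 22.90 = 5.724 mg/L.
x_c = v t_c = 0.752 m/s × 1.170 d × 86400 s/d = 76030 m ≈ 76.0 km.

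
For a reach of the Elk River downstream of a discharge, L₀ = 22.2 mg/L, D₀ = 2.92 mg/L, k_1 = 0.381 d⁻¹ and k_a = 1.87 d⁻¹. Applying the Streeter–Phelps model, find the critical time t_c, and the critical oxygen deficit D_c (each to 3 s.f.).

With k_a/k_1 = 4.908 and 1 − D₀(k_a−k_1)/(k_1 L₀) = 0.4860,
t_c = ln(4.908 × 0.4860) / (1.87 − 0.381) = ln(2.385) / 1.489 = 0.8693/1.489 = 0.5838 d.
L(t_c) = L₀ e^(−k_1 t_c) = 22.2 × 0.8006 = 17.77 mg/L, and at the critical point k_a D_c = k_1 L, so D_c = (0.381/1.87) × 17.77 = 3.621 mg/L.

t_c ≈ 0.584 d; D_c ≈ 3.62 mg/L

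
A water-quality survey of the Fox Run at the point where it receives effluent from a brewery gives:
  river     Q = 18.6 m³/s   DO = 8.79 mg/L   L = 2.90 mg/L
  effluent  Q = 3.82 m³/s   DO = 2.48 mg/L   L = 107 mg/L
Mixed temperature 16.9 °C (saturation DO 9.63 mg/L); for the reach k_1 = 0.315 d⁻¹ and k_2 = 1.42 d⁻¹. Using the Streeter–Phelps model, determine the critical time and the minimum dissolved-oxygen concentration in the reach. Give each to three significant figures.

Mixed DO = (18.6×8.79 + 3.82×2.48)/(18.6+3.82) = 173.0/22.42 = 7.715 mg/L.
Mixed L₀ = (18.6×2.90 + 3.82×107)/(22.42) = 462.7/22.42 = 20.64 mg/L.
Initial deficit D₀ = C_s − DO₀ = 9.63 − 7.715 = 1.915 mg/L.
t_c = (1/1.105) ln[(1.42/0.315)(1 − 1.915×1.105/(0.315×20.64))] = 0.9050 × ln(3.040) = 1.006 d.
D_c = (0.315/1.42) × 20.64 × e^(−0.315×1.006) = 0.2218 × 20.64 × 0.7283 = 3.334 mg/L.
Minimum DO = 9.63 − 3.334 = 6.296 mg/L.

t_c ≈ 1.01 d; minimum DO ≈ 6.30 mg/L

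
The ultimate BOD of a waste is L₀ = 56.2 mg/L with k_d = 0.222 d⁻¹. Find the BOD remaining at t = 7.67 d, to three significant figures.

L ≈ 10.2 mg/L

L_t = L₀ e^(−k_d t) = 56.2 × e^(−0.222×7.67) = 56.2 × 0.1822 = 10.24 mg/L.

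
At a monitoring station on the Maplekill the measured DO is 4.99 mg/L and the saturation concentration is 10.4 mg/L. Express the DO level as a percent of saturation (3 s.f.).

% saturation = C/C_s × 100 = 4.99/10.4 × 100 = 48.0 %.

48.0 % saturation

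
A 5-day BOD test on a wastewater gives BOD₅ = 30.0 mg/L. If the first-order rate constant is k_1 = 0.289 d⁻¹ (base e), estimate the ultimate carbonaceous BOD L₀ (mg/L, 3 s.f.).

L₀ ≈ 39.3 mg/L

BOD₅ = L₀(1 − e^(−5k_1)) ⇒ L₀ = BOD₅ / (1 − e^(−5×0.289))
= 30.0 / (1 − 0.2357) = 30.0 / 0.7643 = 39.25 mg/L.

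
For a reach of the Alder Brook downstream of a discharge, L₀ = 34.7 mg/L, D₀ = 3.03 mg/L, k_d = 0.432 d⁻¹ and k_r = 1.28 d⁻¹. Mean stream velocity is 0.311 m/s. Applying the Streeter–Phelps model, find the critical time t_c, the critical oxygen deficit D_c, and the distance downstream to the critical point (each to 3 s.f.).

At the critical point dD/dt = 0, so k_d L₀ e^(−k_d t) = k_r D. Substituting D(t) from the Streeter–Phelps equation and solving for t gives
t_c = ln[(k_r/k_d)(1 − D₀(k_r−k_d)/(k_d L₀))] / (k_r−k_d).
Here k_r−k_d = 0.8480 d⁻¹ and 1 − D₀(k_r−k_d)/(k_d L₀) = 1 − 3.03×0.8480/(0.432×34.7) = 0.8286, so
t_c = ln(2.963 × 0.8286) / 0.8480 = 0.8982 / 0.8480 = 1.059 d.
L(t_c) = L₀ e^(−k_d t_c) = 34.7 × 0.6328 = 21.96 mg/L, and at the critical point k_r D_c = k_d L, so D_c = (0.432/1.28) × 21.96 = 7.411 mg/L.
x_c = v t_c = 0.311 m/s × 1.059 d × 86400 s/d = 28460 m ≈ 28.5 km.

t_c ≈ 1.06 d; D_c ≈ 7.41 mg/L; x_c ≈ 28.5 km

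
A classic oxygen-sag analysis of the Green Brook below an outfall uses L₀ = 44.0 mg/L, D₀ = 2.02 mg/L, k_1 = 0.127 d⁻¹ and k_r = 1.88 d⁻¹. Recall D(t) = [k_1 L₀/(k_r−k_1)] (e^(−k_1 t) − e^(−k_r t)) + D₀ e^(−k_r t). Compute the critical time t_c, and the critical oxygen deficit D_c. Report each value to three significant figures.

With k_r/k_1 = 14.80 and 1 − D₀(k_r−k_1)/(k_1 L₀) = 0.3663,
t_c = ln(14.80 × 0.3663) / (1.88 − 0.127) = ln(5.423) / 1.753 = 1.691/1.753 = 0.9644 d.
L(t_c) = L₀ e^(−k_1 t_c) = 44.0 × 0.8847 = 38.93 mg/L, and at the critical point k_r D_c = k_1 L, so D_c = (0.127/1.88) × 38.93 = 2.630 mg/L.

t_c ≈ 0.964 d; D_c ≈ 2.63 mg/L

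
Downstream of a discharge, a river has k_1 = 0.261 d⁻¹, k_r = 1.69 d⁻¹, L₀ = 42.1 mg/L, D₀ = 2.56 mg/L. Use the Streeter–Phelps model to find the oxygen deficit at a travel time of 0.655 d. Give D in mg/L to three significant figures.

D ≈ 4.79 mg/L

k_1 L₀/(k_r−k_1) = 0.261×42.1/(1.69−0.261) = 10.99/1.429 = 7.689 mg/L.
e^(−k_1 t) = e^(−0.261×0.6550) = 0.8429; e^(−k_r t) = e^(−1.69×0.6550) = 0.3306.
D = 7.689 × (0.8429 − 0.3306) + 2.56 × 0.3306 = 3.939 + 0.8462 = 4.785 mg/L.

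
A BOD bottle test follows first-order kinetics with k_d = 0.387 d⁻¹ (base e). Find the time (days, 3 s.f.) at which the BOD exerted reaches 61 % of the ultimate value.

t ≈ 2.43 d

y/L₀ = 1 − e^(−k_d t) = 0.61 ⇒ e^(−k_d t) = 0.390
t = −ln(0.390) / 0.387 = 0.9416 / 0.387 = 2.433 d.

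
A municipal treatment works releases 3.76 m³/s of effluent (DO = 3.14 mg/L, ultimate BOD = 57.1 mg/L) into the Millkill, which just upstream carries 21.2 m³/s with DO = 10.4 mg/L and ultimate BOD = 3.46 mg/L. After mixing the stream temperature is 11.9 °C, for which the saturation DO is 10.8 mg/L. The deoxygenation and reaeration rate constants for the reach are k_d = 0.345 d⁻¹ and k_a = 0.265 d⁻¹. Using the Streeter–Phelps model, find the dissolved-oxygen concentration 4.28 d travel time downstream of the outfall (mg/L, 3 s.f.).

Mixed DO = (21.2×10.4 + 3.76×3.14)/(21.2+3.76) = 232.3/24.96 = 9.306 mg/L.
Mixed L₀ = (21.2×3.46 + 3.76×57.1)/(24.96) = 288.0/24.96 = 11.54 mg/L.
Initial deficit D₀ = C_s − DO₀ = 10.8 − 9.306 = 1.494 mg/L.
D(4.28) = [0.345×11.54/(0.265−0.345)](e^(−0.345×4.28) − e^(−0.265×4.28)) + 1.494 e^(−0.265×4.28)
= -49.77 × (0.2284 − 0.3217) + 1.494 × 0.3217 = 5.122 mg/L.
DO = 10.8 − 5.122 = 5.678 mg/L.

DO ≈ 5.68 mg/L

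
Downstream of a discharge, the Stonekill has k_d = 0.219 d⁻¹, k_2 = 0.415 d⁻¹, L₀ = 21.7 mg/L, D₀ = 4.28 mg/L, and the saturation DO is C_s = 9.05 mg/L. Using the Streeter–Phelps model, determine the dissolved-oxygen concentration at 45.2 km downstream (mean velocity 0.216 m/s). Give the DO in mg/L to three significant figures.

DO ≈ 2.09 mg/L

Travel time t = x/v = 45.2 km / (0.216 m/s) = 45200 m / 0.216 m/s = 209300 s = 2.422 d.
k_d L₀/(k_2−k_d) = 0.219×21.7/(0.415−0.219) = 4.752/0.1960 = 24.25 mg/L.
e^(−k_d t) = e^(−0.219×2.422) = 0.5884; e^(−k_2 t) = e^(−0.415×2.422) = 0.3660.
D = 24.25 × (0.5884 − 0.3660) + 4.28 × 0.3660 = 5.391 + 1.566 = 6.958 mg/L.
DO = C_s − D = 9.05 − 6.958 = 2.092 mg/L.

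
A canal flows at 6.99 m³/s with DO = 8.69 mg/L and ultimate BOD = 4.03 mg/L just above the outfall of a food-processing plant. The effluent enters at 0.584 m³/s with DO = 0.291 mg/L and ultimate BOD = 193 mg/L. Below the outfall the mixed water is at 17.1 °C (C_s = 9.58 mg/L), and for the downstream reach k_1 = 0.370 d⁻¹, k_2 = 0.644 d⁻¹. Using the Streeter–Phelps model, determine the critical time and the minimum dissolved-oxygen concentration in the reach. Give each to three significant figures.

Mixed DO = (6.99×8.69 + 0.584×0.291)/(6.99+0.584) = 60.91/7.574 = 8.042 mg/L.
Mixed L₀ = (6.99×4.03 + 0.584×193)/(7.574) = 140.9/7.574 = 18.60 mg/L.
Initial deficit D₀ = C_s − DO₀ = 9.58 − 8.042 = 1.538 mg/L.
t_c = (1/0.2740) ln[(0.644/0.370)(1 − 1.538×0.2740/(0.370×18.60))] = 3.650 × ln(1.634) = 1.792 d.
D_c = (0.370/0.644) × 18.60 × e^(−0.370×1.792) = 0.5745 × 18.60 × 0.5153 = 5.507 mg/L.
Minimum DO = 9.58 − 5.507 = 4.073 mg/L.

t_c ≈ 1.79 d; minimum DO ≈ 4.07 mg/L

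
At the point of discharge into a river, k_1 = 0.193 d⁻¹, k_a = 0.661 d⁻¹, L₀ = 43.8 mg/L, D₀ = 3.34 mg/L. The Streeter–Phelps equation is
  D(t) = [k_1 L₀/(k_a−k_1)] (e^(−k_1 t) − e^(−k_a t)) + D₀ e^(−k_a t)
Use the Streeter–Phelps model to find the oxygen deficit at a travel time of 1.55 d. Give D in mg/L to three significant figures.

D ≈ 8.11 mg/L

k_1 L₀/(k_a−k_1) = 0.193×43.8/(0.661−0.193) = 8.453/0.4680 = 18.06 mg/L.
e^(−k_1 t) = e^(−0.193×1.550) = 0.7414; e^(−k_a t) = e^(−0.661×1.550) = 0.3590.
D = 18.06 × (0.7414 − 0.3590) + 3.34 × 0.3590 = 6.909 + 1.199 = 8.108 mg/L.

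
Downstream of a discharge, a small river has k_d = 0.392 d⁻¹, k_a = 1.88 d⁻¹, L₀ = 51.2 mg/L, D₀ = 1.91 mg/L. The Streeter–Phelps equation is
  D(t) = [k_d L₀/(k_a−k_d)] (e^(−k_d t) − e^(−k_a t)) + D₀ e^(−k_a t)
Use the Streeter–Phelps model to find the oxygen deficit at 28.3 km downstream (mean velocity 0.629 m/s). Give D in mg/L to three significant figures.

D ≈ 6.65 mg/L

Travel time t = x/v = 28.3 km / (0.629 m/s) = 28300 m / 0.629 m/s = 44990 s = 0.5207 d.
k_d L₀/(k_a−k_d) = 0.392×51.2/(1.88−0.392) = 20.07/1.488 = 13.49 mg/L.
e^(−k_d t) = e^(−0.392×0.5207) = 0.8154; e^(−k_a t) = e^(−1.88×0.5207) = 0.3757.
D = 13.49 × (0.8154 − 0.3757) + 1.91 × 0.3757 = 5.930 + 0.7176 = 6.648 mg/L.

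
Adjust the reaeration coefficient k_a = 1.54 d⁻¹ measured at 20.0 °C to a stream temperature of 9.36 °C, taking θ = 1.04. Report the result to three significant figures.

k_a(T₂) = k_a(T₁) · θ^(T₂−T₁) = 1.54 × 1.04^(9.36−20.0)
= 1.54 × 1.04^-10.6 = 1.54 × 0.6588 = 1.015 d⁻¹.

k_a ≈ 1.01 d⁻¹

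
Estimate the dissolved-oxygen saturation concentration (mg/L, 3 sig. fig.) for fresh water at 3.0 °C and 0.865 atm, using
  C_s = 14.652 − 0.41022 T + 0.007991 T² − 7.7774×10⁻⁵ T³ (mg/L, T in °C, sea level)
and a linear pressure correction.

C_s ≈ 11.7 mg/L

At sea level: C_s = 14.652 − 0.41022×3.0 + 0.007991×3.0² − 7.7774×10⁻⁵×3.0³ = 13.49 mg/L.
Pressure correction: C_s' = 13.49 × 0.865 = 11.67 mg/L.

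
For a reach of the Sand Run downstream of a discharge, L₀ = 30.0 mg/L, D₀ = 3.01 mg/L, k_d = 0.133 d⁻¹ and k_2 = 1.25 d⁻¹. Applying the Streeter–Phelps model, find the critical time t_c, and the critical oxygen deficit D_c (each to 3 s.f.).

At the critical point dD/dt = 0, so k_d L₀ e^(−k_d t) = k_2 D. Substituting D(t) from the Streeter–Phelps equation and solving for t gives
t_c = ln[(k_2/k_d)(1 − D₀(k_2−k_d)/(k_d L₀))] / (k_2−k_d).
Here k_2−k_d = 1.117 d⁻¹ and 1 − D₀(k_2−k_d)/(k_d L₀) = 1 − 3.01×1.117/(0.133×30.0) = 0.1574, so
t_c = ln(9.398 × 0.1574) / 1.117 = 0.3913 / 1.117 = 0.3503 d.
L(t_c) = L₀ e^(−k_d t_c) = 30.0 × 0.9545 = 28.63 mg/L, and at the critical point k_2 D_c = k_d L, so D_c = (0.133/1.25) × 28.63 = 3.047 mg/L.

t_c ≈ 0.350 d; D_c ≈ 3.05 mg/L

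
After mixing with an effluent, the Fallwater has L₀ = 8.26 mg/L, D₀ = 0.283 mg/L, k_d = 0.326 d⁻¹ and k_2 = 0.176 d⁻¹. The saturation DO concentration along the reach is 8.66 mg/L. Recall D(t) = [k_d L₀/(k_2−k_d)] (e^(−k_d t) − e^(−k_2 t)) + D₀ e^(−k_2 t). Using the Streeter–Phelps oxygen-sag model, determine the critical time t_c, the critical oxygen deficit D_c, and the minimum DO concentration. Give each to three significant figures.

With k_2/k_d = 0.5399 and 1 − D₀(k_2−k_d)/(k_d L₀) = 1.016,
t_c = ln(0.5399 × 1.016) / (0.176 − 0.326) = ln(0.5484) / -0.1500 = -0.6008/-0.1500 = 4.005 d.
L(t_c) = L₀ e^(−k_d t_c) = 8.26 × 0.2710 = 2.238 mg/L, and at the critical point k_2 D_c = k_d L, so D_c = (0.326/0.176) × 2.238 = 4.146 mg/L.
Minimum DO = C_s − D_c = 8.66 − 4.146 = 4.514 mg/L.

t_c ≈ 4.01 d; D_c ≈ 4.15 mg/L; min DO ≈ 4.51 mg/L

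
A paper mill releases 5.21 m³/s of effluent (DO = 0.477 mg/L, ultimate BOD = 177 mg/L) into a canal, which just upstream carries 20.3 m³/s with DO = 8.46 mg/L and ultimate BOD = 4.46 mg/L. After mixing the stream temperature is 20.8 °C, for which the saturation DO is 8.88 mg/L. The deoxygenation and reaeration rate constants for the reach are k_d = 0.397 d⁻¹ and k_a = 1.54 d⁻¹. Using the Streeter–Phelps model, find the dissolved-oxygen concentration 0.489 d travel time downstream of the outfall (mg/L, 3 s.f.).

Mixed DO = (20.3×8.46 + 5.21×0.477)/(20.3+5.21) = 174.2/25.51 = 6.830 mg/L.
Mixed L₀ = (20.3×4.46 + 5.21×177)/(25.51) = 1013/25.51 = 39.70 mg/L.
Initial deficit D₀ = C_s − DO₀ = 8.88 − 6.830 = 2.050 mg/L.
D(0.489) = [0.397×39.70/(1.54−0.397)](e^(−0.397×0.489) − e^(−1.54×0.489)) + 2.050 e^(−1.54×0.489)
= 13.79 × (0.8235 − 0.4709) + 2.050 × 0.4709 = 5.828 mg/L.
DO = 8.88 − 5.828 = 3.052 mg/L.

DO ≈ 3.05 mg/L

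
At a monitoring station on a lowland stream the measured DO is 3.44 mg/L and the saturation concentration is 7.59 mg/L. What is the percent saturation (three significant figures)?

% saturation = C/C_s × 100 = 3.44/7.59 × 100 = 45.3 %.

45.3 % saturation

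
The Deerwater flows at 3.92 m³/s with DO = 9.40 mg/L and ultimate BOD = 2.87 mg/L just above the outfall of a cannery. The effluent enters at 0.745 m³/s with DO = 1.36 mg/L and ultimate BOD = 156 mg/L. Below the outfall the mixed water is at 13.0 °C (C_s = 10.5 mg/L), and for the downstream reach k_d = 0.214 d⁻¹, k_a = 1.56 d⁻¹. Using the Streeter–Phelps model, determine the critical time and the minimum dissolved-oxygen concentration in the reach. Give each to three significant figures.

t_c ≈ 0.885 d; minimum DO ≈ 7.40 mg/L

Mixed DO = (3.92×9.40 + 0.745×1.36)/(3.92+0.745) = 37.86/4.665 = 8.116 mg/L.
Mixed L₀ = (3.92×2.87 + 0.745×156)/(4.665) = 127.5/4.665 = 27.32 mg/L.
Initial deficit D₀ = C_s − DO₀ = 10.5 − 8.116 = 2.384 mg/L.
t_c = (1/1.346) ln[(1.56/0.214)(1 − 2.384×1.346/(0.214×27.32))] = 0.7429 × ln(3.289) = 0.8846 d.
D_c = (0.214/1.56) × 27.32 × e^(−0.214×0.8846) = 0.1372 × 27.32 × 0.8275 = 3.102 mg/L.
Minimum DO = 10.5 − 3.102 = 7.398 mg/L.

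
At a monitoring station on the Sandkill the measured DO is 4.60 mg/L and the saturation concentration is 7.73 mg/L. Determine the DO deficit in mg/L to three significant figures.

D = C_s − C = 7.73 − 4.60 = 3.13 mg/L.

D ≈ 3.13 mg/L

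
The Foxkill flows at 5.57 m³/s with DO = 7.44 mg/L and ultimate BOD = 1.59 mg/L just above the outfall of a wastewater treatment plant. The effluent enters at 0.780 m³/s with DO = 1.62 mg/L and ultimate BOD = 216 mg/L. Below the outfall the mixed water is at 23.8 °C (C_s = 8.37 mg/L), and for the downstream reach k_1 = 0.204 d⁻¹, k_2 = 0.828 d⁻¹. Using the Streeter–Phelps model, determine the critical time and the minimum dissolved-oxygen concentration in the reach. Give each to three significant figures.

Mixed DO = (5.57×7.44 + 0.780×1.62)/(5.57+0.780) = 42.70/6.350 = 6.725 mg/L.
Mixed L₀ = (5.57×1.59 + 0.780×216)/(6.350) = 177.3/6.350 = 27.93 mg/L.
Initial deficit D₀ = C_s − DO₀ = 8.37 − 6.725 = 1.645 mg/L.
t_c = (1/0.6240) ln[(0.828/0.204)(1 − 1.645×0.6240/(0.204×27.93))] = 1.603 × ln(3.328) = 1.927 d.
D_c = (0.204/0.828) × 27.93 × e^(−0.204×1.927) = 0.2464 × 27.93 × 0.6750 = 4.644 mg/L.
Minimum DO = 8.37 − 4.644 = 3.726 mg/L.

t_c ≈ 1.93 d; minimum DO ≈ 3.73 mg/L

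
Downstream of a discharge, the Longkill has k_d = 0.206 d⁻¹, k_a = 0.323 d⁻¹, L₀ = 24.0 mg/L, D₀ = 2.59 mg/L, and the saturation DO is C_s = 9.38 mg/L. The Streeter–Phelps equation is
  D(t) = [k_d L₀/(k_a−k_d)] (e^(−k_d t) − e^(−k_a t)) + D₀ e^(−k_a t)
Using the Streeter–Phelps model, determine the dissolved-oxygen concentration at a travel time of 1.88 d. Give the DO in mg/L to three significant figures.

k_d L₀/(k_a−k_d) = 0.206×24.0/(0.323−0.206) = 4.944/0.1170 = 42.26 mg/L.
e^(−k_d t) = e^(−0.206×1.880) = 0.6789; e^(−k_a t) = e^(−0.323×1.880) = 0.5449.
D = 42.26 × (0.6789 − 0.5449) + 2.59 × 0.5449 = 5.664 + 1.411 = 7.076 mg/L.
DO = C_s − D = 9.38 − 7.076 = 2.304 mg/L.

DO ≈ 2.30 mg/L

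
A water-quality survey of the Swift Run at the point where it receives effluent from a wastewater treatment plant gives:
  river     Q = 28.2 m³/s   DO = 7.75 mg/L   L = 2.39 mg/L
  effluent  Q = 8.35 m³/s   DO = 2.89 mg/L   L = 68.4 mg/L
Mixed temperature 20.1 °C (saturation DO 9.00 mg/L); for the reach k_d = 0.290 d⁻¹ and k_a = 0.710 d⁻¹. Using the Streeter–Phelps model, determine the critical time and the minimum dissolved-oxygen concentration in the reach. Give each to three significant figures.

Mixed DO = (28.2×7.75 + 8.35×2.89)/(28.2+8.35) = 242.7/36.55 = 6.640 mg/L.
Mixed L₀ = (28.2×2.39 + 8.35×68.4)/(36.55) = 638.5/36.55 = 17.47 mg/L.
Initial deficit D₀ = C_s − DO₀ = 9.00 − 6.640 = 2.360 mg/L.
t_c = (1/0.4200) ln[(0.710/0.290)(1 − 2.360×0.4200/(0.290×17.47))] = 2.381 × ln(1.969) = 1.613 d.
D_c = (0.290/0.710) × 17.47 × e^(−0.290×1.613) = 0.4085 × 17.47 × 0.6263 = 4.469 mg/L.
Minimum DO = 9.00 − 4.469 = 4.531 mg/L.

t_c ≈ 1.61 d; minimum DO ≈ 4.53 mg/L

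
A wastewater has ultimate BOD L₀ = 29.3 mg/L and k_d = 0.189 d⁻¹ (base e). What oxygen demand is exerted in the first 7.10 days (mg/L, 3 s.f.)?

y_t = L₀(1 − e^(−k_d t)) = 29.3 × (1 − e^(−0.189×7.10))
= 29.3 × (1 − 0.2613) = 29.3 × 0.7387 = 21.64 mg/L.

y ≈ 21.6 mg/L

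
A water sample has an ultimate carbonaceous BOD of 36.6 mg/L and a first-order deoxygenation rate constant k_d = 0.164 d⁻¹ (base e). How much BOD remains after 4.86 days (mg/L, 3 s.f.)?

L_t = L₀ e^(−k_d t) = 36.6 × e^(−0.164×4.86) = 36.6 × 0.4507 = 16.49 mg/L.

L ≈ 16.5 mg/L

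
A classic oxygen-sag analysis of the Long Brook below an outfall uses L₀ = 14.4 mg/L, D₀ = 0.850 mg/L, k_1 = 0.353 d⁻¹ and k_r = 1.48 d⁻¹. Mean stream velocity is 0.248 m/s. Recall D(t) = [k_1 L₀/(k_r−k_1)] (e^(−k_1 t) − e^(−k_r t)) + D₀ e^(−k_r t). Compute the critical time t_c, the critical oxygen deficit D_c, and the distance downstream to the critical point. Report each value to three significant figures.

With k_r/k_1 = 4.193 and 1 − D₀(k_r−k_1)/(k_1 L₀) = 0.8115,
t_c = ln(4.193 × 0.8115) / (1.48 − 0.353) = ln(3.403) / 1.127 = 1.225/1.127 = 1.087 d.
D_c = (k_1/k_r) L₀ e^(−k_1 t_c) = (0.353/1.48) × 14.4 × e^(−0.353×1.087) = 0.2385 × 14.4 × 0.6814 = 2.340 mg/L.
x_c = v t_c = 0.248 m/s × 1.087 d × 86400 s/d = 23280 m ≈ 23.3 km.

t_c ≈ 1.09 d; D_c ≈ 2.34 mg/L; x_c ≈ 23.3 km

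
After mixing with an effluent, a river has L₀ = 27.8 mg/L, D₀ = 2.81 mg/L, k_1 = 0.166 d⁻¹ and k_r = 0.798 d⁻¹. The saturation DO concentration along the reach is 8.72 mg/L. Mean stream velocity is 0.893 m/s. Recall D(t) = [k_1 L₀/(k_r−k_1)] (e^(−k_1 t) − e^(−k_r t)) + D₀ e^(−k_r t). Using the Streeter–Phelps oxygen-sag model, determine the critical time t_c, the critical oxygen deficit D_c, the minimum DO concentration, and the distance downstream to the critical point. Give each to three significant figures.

t_c ≈ 1.72 d; D_c ≈ 4.35 mg/L; min DO ≈ 4.37 mg/L; x_c ≈ 132 km

With k_r/k_1 = 4.807 and 1 − D₀(k_r−k_1)/(k_1 L₀) = 0.6152,
t_c = ln(4.807 × 0.6152) / (0.798 − 0.166) = ln(2.957) / 0.6320 = 1.084/0.6320 = 1.716 d.
D_c = (k_1/k_r) L₀ e^(−k_1 t_c) = (0.166/0.798) × 27.8 × e^(−0.166×1.716) = 0.2080 × 27.8 × 0.7522 = 4.350 mg/L.
Minimum DO = C_s − D_c = 8.72 − 4.350 = 4.370 mg/L.
x_c = v t_c = 0.893 m/s × 1.716 d × 86400 s/d = 132400 m ≈ 132 km.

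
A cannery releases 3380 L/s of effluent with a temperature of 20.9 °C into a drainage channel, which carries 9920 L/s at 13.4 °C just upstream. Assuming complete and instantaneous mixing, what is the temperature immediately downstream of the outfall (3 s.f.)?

Flow-weighted mixing: C = (Q_r C_r + Q_w C_w)/(Q_r + Q_w)
= (9920×13.4 + 3380×20.9)/(9920 + 3380) = 203600/13300 = 15.31 °C.

15.3 °C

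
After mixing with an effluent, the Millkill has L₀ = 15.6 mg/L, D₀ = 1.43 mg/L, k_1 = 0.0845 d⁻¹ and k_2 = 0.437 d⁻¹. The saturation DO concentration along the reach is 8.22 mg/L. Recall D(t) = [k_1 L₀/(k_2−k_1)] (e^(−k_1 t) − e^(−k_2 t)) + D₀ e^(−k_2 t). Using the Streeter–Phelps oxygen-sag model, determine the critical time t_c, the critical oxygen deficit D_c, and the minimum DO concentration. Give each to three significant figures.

t_c = [1/(k_2−k_1)] ln[(k_2/k_1)(1 − D₀(k_2−k_1)/(k_1 L₀))]
= [1/(0.437−0.0845)] ln[(0.437/0.0845)(1 − 1.43×0.3525/(0.0845×15.6))]
= (1/0.3525) ln[5.172 × 0.6176] = 2.837 × ln(3.194) = 2.837 × 1.161 = 3.294 d.
L(t_c) = L₀ e^(−k_1 t_c) = 15.6 × 0.7570 = 11.81 mg/L, and at the critical point k_2 D_c = k_1 L, so D_c = (0.0845/0.437) × 11.81 = 2.284 mg/L.
Minimum DO = C_s − D_c = 8.22 − 2.284 = 5.936 mg/L.

t_c ≈ 3.29 d; D_c ≈ 2.28 mg/L; min DO ≈ 5.94 mg/L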